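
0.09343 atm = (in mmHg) 71.01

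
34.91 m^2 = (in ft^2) 375.8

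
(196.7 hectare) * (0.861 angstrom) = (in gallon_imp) 0.03725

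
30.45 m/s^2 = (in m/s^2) 30.45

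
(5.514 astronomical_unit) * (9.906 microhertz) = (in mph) 1.828e+07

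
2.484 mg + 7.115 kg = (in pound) 15.69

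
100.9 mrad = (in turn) 0.01606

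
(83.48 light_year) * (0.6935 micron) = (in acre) 1.353e+08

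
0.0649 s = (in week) 1.073e-07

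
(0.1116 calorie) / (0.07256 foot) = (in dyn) 2.111e+06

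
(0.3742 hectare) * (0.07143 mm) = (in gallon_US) 70.61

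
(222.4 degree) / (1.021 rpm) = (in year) 1.151e-06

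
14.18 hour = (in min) 850.8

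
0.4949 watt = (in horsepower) 0.0006637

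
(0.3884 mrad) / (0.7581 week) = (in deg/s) 4.854e-08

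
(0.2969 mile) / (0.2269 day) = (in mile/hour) 0.05452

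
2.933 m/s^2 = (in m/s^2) 2.933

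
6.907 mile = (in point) 3.151e+07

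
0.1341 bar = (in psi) 1.945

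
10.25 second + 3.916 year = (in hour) 3.43e+04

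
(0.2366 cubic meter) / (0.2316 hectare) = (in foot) 0.0003352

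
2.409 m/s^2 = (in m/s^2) 2.409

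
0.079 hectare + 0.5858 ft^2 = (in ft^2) 8504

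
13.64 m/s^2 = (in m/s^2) 13.64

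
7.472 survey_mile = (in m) 1.203e+04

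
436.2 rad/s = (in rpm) 4165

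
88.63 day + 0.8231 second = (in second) 7.658e+06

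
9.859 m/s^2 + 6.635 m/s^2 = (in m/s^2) 16.49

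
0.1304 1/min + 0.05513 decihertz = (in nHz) 7.686e+06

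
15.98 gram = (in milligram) 1.598e+04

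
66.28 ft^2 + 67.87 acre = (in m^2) 2.747e+05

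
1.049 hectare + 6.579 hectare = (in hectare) 7.628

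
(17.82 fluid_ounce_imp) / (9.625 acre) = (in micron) 0.013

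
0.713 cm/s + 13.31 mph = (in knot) 11.58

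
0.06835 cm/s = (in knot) 0.001329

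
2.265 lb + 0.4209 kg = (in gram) 1448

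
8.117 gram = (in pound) 0.01789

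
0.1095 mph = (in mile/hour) 0.1095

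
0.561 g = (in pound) 0.001237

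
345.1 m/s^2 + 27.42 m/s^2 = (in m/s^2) 372.5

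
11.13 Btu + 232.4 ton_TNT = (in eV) 6.069e+30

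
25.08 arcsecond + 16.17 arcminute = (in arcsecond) 995.3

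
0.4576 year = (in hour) 4009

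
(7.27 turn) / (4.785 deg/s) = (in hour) 0.1519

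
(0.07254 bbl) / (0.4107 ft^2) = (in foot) 0.9917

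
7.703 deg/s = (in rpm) 1.284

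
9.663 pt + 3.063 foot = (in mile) 0.0005822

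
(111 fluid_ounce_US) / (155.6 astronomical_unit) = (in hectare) 1.41e-20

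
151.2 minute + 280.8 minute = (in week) 0.04286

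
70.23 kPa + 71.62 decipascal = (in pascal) 7.024e+04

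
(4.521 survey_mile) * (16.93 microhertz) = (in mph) 0.2755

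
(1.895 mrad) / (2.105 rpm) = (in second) 0.008597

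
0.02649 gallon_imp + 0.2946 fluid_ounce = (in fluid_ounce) 4.367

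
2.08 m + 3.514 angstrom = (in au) 1.39e-11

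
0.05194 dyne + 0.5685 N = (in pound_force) 0.1278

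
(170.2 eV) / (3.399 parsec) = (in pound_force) 5.845e-35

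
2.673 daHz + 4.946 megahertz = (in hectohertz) 4.946e+04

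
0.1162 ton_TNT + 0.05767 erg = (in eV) 3.035e+27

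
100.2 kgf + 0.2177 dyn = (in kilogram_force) 100.2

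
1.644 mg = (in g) 0.001644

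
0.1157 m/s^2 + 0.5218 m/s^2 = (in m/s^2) 0.6375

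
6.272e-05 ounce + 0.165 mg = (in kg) 1.943e-06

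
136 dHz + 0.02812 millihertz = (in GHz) 1.36e-08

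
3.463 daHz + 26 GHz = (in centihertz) 2.6e+12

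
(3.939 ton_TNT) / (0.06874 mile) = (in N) 1.49e+08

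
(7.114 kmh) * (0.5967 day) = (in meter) 1.019e+05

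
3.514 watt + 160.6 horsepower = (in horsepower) 160.6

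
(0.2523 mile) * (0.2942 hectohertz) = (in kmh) 4.3e+04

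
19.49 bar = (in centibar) 1949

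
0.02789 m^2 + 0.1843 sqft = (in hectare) 4.501e-06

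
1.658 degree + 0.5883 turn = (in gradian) 237.2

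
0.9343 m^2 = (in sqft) 10.06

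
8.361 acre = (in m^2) 3.384e+04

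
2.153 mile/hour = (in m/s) 0.9625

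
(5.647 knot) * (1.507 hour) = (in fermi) 1.576e+19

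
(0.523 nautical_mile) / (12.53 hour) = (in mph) 0.04803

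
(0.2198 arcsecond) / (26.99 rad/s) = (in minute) 6.58e-10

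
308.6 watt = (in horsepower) 0.4138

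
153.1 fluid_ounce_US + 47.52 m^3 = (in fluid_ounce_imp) 1.673e+06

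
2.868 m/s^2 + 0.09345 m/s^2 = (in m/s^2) 2.961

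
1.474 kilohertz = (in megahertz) 0.001474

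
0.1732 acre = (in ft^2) 7545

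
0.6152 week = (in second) 3.721e+05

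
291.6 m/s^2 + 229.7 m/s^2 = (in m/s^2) 521.3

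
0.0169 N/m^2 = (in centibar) 1.69e-05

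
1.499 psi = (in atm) 0.102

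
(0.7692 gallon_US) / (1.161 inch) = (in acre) 2.44e-05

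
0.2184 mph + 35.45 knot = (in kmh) 66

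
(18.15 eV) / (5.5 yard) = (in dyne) 5.782e-14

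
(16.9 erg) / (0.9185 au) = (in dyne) 1.23e-12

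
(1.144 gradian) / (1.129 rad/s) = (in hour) 4.421e-06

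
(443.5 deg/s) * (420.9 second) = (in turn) 518.5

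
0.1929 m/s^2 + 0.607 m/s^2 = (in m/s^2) 0.7999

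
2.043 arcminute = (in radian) 0.0005943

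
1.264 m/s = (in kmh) 4.55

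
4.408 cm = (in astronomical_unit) 2.947e-13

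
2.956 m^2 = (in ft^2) 31.82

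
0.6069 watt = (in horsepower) 0.0008139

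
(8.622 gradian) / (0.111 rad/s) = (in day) 1.412e-05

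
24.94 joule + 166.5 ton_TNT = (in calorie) 1.665e+11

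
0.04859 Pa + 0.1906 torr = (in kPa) 0.02546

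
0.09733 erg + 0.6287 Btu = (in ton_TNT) 1.585e-07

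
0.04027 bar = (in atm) 0.03974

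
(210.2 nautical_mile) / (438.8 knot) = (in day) 0.01996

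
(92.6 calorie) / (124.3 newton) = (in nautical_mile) 0.001683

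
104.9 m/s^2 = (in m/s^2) 104.9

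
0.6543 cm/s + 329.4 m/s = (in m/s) 329.4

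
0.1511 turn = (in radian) 0.9494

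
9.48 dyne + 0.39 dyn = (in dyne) 9.87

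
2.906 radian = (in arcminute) 9990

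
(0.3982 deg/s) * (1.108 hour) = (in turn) 4.412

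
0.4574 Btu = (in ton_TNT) 1.153e-07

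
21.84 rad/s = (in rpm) 208.6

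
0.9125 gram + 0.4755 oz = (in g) 14.39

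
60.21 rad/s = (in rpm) 575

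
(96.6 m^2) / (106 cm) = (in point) 2.583e+05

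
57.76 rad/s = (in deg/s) 3309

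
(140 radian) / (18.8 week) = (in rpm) 0.0001176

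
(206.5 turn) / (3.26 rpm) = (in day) 0.04399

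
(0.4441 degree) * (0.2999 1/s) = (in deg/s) 0.1332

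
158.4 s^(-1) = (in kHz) 0.1584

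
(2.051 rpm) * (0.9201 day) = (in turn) 2717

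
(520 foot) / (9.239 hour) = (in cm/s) 0.4765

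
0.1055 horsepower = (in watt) 78.67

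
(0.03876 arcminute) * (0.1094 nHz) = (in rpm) 1.178e-14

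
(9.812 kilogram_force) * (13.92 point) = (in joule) 0.4725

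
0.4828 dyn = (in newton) 4.828e-06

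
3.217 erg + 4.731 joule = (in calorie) 1.131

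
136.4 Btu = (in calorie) 3.44e+04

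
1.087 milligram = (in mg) 1.087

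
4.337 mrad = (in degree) 0.2485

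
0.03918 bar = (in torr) 29.39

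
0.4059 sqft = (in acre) 9.318e-06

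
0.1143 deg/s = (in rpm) 0.01905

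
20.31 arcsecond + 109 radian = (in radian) 109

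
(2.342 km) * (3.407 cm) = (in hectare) 0.007979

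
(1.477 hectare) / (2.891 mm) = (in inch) 2.011e+08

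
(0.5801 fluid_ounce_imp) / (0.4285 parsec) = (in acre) 3.08e-25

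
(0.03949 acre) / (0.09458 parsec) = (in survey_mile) 3.403e-17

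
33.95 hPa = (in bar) 0.03395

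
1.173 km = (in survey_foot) 3848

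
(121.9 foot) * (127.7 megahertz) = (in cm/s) 4.745e+11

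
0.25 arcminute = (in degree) 0.004167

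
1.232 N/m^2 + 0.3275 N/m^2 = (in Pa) 1.559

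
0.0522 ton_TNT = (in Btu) 2.07e+05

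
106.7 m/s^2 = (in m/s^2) 106.7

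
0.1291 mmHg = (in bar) 0.0001721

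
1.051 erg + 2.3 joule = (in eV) 1.436e+19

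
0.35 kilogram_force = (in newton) 3.432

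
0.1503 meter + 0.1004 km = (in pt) 2.85e+05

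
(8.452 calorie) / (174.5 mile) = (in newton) 0.0001259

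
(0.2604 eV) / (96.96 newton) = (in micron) 4.303e-16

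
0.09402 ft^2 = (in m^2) 0.008735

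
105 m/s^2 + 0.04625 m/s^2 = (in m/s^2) 105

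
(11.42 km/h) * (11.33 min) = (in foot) 7075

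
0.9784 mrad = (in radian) 0.0009784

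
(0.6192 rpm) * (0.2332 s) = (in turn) 0.002407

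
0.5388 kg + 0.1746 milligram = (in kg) 0.5388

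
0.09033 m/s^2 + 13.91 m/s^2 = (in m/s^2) 14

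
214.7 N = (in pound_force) 48.27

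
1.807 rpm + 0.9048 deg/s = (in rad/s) 0.205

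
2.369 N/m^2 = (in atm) 2.338e-05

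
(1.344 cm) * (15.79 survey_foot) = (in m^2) 0.06468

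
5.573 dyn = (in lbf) 1.253e-05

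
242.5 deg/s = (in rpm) 40.42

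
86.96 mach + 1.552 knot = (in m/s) 2.961e+04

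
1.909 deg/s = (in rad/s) 0.03332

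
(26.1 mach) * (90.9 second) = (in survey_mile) 502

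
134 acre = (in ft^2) 5.837e+06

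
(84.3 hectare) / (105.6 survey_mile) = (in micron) 4.96e+06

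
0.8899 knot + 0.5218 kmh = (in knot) 1.172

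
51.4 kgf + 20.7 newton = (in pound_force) 118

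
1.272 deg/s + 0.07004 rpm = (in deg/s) 1.692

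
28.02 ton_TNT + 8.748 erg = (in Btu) 1.111e+08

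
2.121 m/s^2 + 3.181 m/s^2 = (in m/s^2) 5.302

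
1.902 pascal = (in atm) 1.877e-05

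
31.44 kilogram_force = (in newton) 308.3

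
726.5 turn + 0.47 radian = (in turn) 726.6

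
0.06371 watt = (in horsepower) 8.544e-05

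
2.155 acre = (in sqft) 9.387e+04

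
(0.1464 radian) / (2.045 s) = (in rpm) 0.6836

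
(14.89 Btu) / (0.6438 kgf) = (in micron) 2.488e+09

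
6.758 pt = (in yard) 0.002607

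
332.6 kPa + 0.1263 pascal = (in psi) 48.24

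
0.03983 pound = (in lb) 0.03983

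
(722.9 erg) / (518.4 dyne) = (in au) 9.322e-14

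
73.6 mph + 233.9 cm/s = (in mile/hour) 78.83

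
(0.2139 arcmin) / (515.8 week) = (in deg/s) 1.143e-11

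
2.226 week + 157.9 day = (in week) 24.78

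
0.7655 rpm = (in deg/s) 4.593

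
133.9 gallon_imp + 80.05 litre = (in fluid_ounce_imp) 2.424e+04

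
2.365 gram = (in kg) 0.002365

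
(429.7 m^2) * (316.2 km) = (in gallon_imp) 2.989e+10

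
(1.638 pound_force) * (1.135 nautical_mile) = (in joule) 1.532e+04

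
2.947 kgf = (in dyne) 2.89e+06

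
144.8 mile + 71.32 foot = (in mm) 2.331e+08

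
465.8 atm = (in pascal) 4.72e+07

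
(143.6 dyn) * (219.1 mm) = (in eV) 1.964e+15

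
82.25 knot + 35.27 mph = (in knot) 112.9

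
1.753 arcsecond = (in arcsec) 1.753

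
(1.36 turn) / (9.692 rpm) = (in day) 9.745e-05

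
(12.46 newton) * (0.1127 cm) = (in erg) 1.404e+05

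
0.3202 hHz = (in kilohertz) 0.03202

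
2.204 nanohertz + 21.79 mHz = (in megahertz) 2.179e-08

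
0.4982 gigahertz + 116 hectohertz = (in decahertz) 4.982e+07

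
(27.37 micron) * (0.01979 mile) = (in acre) 2.154e-07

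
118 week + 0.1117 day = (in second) 7.138e+07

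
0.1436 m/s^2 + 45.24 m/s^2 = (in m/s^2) 45.38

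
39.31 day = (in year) 0.1077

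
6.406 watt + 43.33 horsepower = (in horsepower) 43.34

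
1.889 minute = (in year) 3.594e-06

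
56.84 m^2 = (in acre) 0.01405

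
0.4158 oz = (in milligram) 1.179e+04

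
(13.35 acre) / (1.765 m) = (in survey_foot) 1.004e+05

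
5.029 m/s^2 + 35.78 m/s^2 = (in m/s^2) 40.81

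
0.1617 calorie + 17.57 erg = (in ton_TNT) 1.617e-10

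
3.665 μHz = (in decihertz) 3.665e-05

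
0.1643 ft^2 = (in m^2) 0.01526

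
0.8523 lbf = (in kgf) 0.3866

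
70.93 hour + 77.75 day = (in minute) 1.162e+05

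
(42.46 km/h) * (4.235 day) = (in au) 2.885e-05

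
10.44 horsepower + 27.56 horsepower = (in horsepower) 38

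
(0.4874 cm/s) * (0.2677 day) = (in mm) 1.127e+05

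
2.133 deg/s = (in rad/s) 0.03723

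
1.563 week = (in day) 10.94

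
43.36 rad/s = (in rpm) 414.1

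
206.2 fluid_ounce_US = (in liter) 6.098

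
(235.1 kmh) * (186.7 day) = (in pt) 2.986e+12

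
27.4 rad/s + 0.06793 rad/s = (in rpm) 262.3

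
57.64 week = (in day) 403.5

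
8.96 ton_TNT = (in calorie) 8.96e+09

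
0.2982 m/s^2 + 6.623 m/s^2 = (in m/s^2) 6.921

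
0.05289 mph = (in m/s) 0.02364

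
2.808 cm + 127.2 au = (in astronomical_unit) 127.2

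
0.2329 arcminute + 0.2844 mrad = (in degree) 0.02018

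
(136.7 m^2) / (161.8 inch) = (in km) 0.03326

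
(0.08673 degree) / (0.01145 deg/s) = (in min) 0.1262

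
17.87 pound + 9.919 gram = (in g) 8116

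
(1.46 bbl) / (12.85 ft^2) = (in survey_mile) 0.0001208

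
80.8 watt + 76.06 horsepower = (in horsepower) 76.17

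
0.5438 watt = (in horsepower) 0.0007292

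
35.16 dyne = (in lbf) 7.904e-05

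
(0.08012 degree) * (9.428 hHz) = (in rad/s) 1.318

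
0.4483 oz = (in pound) 0.02802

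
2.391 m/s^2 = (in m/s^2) 2.391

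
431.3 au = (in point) 1.829e+17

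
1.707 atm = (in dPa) 1.73e+06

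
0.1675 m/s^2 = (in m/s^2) 0.1675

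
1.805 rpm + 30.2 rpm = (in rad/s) 3.352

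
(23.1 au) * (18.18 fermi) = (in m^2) 0.06282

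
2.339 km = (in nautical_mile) 1.263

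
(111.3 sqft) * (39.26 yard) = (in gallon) 9.806e+04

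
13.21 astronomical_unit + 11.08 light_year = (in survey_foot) 3.439e+17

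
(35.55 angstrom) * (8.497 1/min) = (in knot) 9.786e-10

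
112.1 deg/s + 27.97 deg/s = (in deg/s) 140.1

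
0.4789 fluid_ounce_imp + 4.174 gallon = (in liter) 15.81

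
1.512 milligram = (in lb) 3.333e-06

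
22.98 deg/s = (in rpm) 3.83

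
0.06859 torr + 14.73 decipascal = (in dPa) 106.2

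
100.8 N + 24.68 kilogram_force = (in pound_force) 77.07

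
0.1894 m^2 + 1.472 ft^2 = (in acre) 8.059e-05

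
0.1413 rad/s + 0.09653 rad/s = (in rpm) 2.271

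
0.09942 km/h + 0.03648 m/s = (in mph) 0.1434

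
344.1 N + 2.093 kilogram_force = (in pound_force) 81.97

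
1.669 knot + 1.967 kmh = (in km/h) 5.058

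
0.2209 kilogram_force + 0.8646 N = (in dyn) 3.031e+05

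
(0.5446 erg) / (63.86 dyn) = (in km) 8.528e-08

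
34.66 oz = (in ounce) 34.66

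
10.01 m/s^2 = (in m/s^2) 10.01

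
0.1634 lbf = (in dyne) 7.268e+04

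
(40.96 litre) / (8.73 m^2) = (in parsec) 1.521e-19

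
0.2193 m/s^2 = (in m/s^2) 0.2193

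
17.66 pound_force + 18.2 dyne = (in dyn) 7.856e+06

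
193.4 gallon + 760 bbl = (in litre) 1.216e+05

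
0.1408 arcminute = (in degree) 0.002347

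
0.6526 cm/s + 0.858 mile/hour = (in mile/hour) 0.8726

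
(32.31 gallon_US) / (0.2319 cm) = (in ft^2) 567.7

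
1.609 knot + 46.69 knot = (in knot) 48.3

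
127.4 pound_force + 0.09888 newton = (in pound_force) 127.4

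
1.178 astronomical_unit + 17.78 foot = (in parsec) 5.711e-06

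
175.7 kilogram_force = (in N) 1723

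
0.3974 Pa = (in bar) 3.974e-06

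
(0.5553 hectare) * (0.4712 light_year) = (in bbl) 1.557e+20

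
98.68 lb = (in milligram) 4.476e+07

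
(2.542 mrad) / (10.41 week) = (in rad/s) 4.038e-10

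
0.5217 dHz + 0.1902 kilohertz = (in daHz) 19.03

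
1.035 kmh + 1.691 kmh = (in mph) 1.694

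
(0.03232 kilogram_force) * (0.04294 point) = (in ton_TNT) 1.148e-15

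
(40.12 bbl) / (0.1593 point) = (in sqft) 1.222e+06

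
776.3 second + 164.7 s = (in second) 941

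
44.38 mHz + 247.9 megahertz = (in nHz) 2.479e+17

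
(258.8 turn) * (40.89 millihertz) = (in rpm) 634.9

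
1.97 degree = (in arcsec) 7092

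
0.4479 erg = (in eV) 2.796e+11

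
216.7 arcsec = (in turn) 0.0001672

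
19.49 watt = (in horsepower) 0.02614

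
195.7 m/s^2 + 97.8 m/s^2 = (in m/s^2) 293.5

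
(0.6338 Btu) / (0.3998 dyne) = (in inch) 6.585e+09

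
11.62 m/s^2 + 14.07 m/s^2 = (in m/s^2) 25.69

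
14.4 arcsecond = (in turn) 1.111e-05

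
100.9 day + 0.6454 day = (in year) 0.2782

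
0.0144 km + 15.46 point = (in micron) 1.441e+07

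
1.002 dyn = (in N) 1.002e-05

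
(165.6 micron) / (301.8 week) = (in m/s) 9.073e-13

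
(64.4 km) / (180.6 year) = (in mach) 3.321e-08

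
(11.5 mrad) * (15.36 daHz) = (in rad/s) 1.766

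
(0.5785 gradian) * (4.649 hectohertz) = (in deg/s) 242.1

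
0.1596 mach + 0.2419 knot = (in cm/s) 5447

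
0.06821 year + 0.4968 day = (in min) 3.657e+04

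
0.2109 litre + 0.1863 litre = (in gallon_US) 0.1049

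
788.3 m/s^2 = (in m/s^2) 788.3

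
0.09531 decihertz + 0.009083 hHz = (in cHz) 91.78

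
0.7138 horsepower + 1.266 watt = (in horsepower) 0.7155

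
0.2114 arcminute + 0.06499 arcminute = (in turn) 1.28e-05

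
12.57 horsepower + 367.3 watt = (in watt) 9741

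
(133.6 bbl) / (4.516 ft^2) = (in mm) 5.063e+04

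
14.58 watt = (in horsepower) 0.01955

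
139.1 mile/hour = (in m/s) 62.18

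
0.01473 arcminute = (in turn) 6.819e-07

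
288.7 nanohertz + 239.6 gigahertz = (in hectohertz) 2.396e+09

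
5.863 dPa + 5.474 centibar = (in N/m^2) 5475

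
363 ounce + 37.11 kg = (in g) 4.74e+04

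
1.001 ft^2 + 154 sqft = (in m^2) 14.4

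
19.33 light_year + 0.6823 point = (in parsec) 5.927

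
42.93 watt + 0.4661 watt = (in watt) 43.4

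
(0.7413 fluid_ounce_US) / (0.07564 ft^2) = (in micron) 3120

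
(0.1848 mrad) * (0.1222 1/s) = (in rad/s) 2.258e-05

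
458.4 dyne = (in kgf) 0.0004674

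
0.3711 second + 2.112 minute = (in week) 0.0002101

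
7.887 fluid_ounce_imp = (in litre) 0.2241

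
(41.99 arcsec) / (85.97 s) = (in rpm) 2.261e-05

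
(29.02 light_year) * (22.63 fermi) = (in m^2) 6213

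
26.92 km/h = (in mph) 16.73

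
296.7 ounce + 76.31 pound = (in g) 4.302e+04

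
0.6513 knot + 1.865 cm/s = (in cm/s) 35.37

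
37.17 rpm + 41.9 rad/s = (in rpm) 437.3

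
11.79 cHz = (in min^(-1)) 7.074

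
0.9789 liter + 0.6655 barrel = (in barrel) 0.6717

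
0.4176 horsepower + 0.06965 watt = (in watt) 311.5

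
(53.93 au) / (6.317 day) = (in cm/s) 1.478e+09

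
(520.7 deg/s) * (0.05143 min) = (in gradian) 1785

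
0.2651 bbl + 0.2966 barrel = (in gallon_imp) 19.64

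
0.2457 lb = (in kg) 0.1114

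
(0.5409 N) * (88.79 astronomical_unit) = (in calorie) 1.717e+12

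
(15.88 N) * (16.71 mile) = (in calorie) 1.021e+05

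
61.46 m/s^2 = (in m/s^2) 61.46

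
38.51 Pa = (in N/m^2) 38.51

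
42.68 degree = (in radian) 0.7449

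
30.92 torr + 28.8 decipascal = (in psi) 0.5983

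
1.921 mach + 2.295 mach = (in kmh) 5168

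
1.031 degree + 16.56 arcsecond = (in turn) 0.002877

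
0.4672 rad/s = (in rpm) 4.461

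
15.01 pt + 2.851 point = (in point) 17.86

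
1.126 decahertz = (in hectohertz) 0.1126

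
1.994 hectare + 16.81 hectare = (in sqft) 2.024e+06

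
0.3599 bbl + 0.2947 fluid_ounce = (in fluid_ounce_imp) 2014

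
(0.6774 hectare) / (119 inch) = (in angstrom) 2.241e+13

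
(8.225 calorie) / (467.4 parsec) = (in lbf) 5.364e-19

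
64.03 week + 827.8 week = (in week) 891.8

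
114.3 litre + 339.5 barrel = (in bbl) 340.2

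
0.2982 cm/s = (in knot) 0.005797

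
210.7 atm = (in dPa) 2.135e+08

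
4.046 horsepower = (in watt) 3017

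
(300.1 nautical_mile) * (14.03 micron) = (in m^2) 7.798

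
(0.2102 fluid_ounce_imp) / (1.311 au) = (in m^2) 3.045e-17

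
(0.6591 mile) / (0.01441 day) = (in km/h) 3.067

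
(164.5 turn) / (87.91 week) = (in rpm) 0.0001856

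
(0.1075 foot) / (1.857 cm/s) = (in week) 2.917e-06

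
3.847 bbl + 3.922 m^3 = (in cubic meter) 4.534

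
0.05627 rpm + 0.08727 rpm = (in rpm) 0.1435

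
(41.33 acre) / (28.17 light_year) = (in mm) 6.276e-10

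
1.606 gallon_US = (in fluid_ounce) 205.6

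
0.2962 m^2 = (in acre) 7.319e-05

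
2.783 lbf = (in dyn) 1.238e+06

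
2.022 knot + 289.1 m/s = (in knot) 564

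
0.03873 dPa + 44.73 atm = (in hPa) 4.532e+04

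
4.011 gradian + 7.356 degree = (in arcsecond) 3.948e+04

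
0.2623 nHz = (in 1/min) 1.574e-08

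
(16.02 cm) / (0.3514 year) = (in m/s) 1.446e-08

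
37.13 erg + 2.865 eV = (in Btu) 3.519e-09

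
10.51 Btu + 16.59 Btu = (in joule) 2.859e+04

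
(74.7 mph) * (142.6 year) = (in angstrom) 1.502e+21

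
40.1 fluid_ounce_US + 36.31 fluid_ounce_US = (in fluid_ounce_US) 76.41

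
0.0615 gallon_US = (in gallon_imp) 0.05121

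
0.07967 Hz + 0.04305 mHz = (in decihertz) 0.7971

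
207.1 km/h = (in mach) 0.169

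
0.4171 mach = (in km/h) 511.3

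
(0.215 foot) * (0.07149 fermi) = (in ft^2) 5.043e-17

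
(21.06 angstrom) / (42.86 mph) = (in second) 1.099e-10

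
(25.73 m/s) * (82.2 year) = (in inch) 2.626e+12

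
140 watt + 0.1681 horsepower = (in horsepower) 0.3558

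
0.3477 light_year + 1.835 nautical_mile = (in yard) 3.597e+15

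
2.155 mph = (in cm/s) 96.34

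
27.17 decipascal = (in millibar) 0.02717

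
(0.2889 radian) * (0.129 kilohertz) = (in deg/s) 2135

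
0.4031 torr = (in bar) 0.0005374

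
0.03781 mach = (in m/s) 12.87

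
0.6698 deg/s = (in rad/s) 0.01169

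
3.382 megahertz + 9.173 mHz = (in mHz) 3.382e+09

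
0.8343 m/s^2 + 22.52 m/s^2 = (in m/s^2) 23.35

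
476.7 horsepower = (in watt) 3.555e+05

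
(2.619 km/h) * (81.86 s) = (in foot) 195.4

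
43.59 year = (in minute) 2.291e+07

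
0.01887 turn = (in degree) 6.793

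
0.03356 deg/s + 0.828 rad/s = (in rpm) 7.912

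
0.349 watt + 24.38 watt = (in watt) 24.73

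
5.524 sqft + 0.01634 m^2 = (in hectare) 5.295e-05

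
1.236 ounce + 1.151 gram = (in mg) 3.619e+04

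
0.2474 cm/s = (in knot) 0.004809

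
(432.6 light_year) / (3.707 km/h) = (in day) 4.6e+13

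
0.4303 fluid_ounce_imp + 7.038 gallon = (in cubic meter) 0.02665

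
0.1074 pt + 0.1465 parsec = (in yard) 4.944e+15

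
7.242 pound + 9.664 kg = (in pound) 28.55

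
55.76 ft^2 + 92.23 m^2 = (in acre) 0.02407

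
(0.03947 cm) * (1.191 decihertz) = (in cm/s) 0.004701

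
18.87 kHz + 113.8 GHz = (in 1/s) 1.138e+11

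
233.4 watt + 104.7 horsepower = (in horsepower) 105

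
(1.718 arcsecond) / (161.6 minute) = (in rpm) 8.203e-09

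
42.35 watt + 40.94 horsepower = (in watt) 3.057e+04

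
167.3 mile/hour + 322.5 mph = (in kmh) 788.3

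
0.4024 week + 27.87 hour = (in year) 0.0109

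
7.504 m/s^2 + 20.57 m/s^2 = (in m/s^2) 28.07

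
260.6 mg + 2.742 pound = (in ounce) 43.88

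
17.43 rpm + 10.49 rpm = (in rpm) 27.92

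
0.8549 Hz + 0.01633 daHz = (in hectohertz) 0.01018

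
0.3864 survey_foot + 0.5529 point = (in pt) 334.4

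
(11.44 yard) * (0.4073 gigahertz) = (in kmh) 1.534e+10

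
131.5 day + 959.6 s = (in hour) 3156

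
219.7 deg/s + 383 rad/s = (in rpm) 3694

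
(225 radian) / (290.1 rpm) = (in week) 1.225e-05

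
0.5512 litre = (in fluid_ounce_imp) 19.4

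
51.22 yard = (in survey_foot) 153.7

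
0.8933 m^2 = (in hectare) 8.933e-05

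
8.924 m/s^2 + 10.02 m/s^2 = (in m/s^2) 18.94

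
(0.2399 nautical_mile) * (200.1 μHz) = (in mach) 0.0002611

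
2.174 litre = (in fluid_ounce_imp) 76.51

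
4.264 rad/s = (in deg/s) 244.3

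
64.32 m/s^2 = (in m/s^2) 64.32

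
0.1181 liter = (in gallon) 0.0312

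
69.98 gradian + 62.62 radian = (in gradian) 4056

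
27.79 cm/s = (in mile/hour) 0.6216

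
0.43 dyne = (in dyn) 0.43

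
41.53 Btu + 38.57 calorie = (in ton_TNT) 1.051e-05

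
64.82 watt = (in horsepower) 0.08693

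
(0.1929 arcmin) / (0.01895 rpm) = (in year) 8.966e-10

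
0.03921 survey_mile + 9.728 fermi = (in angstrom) 6.31e+11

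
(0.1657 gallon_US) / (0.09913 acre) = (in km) 1.564e-09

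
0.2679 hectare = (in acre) 0.662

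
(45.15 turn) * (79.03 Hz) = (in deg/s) 1.285e+06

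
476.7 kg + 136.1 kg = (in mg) 6.128e+08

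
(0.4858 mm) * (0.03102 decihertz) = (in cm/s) 0.0001507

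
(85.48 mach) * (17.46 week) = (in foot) 1.008e+12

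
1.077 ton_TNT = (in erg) 4.506e+16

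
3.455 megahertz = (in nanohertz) 3.455e+15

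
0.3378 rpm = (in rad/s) 0.03537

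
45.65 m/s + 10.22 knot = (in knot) 98.96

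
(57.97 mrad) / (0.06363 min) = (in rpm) 0.145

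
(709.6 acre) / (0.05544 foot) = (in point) 4.817e+11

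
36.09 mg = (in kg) 3.609e-05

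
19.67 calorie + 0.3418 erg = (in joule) 82.3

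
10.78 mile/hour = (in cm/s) 481.9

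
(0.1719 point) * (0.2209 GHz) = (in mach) 39.34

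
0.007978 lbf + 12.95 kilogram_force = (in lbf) 28.56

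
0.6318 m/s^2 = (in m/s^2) 0.6318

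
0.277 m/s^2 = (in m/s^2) 0.277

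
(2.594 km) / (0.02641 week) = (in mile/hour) 0.3633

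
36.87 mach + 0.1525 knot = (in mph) 2.808e+04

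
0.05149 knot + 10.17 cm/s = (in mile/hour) 0.2868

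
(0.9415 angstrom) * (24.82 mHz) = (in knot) 4.542e-12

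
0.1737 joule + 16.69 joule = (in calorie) 4.031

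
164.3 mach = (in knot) 1.087e+05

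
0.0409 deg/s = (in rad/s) 0.0007138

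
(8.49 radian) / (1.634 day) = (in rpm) 0.0005743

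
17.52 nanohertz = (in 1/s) 1.752e-08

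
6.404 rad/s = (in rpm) 61.15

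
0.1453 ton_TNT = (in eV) 3.794e+27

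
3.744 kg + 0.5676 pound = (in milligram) 4.001e+06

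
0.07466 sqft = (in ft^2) 0.07466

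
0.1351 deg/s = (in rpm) 0.02252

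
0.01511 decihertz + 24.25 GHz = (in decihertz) 2.425e+11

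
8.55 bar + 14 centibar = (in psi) 126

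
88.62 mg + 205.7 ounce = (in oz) 205.7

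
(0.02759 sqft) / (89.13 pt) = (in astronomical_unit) 5.449e-13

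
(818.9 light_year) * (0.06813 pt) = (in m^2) 1.862e+14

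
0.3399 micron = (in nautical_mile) 1.835e-10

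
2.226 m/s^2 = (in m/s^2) 2.226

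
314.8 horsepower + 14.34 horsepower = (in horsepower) 329.1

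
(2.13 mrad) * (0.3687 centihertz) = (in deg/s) 0.00045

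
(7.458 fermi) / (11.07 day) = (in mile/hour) 1.744e-20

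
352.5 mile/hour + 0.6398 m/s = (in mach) 0.4647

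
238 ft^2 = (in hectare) 0.002211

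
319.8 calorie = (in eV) 8.351e+21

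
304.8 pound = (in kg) 138.3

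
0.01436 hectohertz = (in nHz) 1.436e+09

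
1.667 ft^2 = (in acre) 3.827e-05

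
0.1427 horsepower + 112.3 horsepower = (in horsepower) 112.4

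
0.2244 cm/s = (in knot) 0.004362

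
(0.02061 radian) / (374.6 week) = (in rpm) 8.687e-10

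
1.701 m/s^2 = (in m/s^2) 1.701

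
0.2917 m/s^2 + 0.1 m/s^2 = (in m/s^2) 0.3917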